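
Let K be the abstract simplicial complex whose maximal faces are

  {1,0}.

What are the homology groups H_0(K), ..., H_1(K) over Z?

Fix the vertex order 0 < 1 and write every simplex with vertices in increasing order. Then dim K = 1 and the simplices of K are:

  0-simplices (2): [0], [1]
  1-simplices (1): [0,1]

giving chain groups C_0 ≅ Z^2, C_1 ≅ Z^1.

The boundary map ∂_1: C_1 → C_0 sends each edge [p,q] (with p < q) to q − p. For instance
  ∂[0,1] = [1] − [0].
The resulting 2×1 matrix has rank 1, and its Smith normal form has invariant factors (1).

From H_k ≅ ker(∂_k) / im(∂_{k+1}) we obtain:

  H_0: rank C_0 − rank ∂_1 = 2 − 1 = 1, and the invariant factors of ∂_1 are all 1, so H_0 = Z.
  H_1: rank ker ∂_1 − rank ∂_2 = (1 − 1) − 0 = 0, and there is no ∂_2, so H_1 = 0.

As a check, the Euler characteristic is 2 − 1 = 1, which agrees with 1 − 0 = 1.
(K is a triangulation of the 1-simplex.)

H_0 = Z,  H_1 = 0.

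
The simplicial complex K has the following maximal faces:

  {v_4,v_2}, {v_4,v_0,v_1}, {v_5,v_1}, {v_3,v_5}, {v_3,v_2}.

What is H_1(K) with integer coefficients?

Fix the vertex order v_0 < v_1 < v_2 < v_3 < v_4 < v_5 and write every simplex with vertices in increasing order. Then dim K = 2 and the simplices of K are:

  0-simplices (6): [v_0], [v_1], [v_2], [v_3], [v_4], [v_5]
  1-simplices (7): [v_0,v_1], [v_0,v_4], [v_1,v_4], [v_1,v_5], [v_2,v_3], [v_2,v_4], [v_3,v_5]
  2-simplices (1): [v_0,v_1,v_4]

so the chain groups are C_0 ≅ Z^6, C_1 ≅ Z^7, C_2 ≅ Z^1.

The boundary map ∂_1: C_1 → C_0 sends each edge [p,q] (with p < q) to q − p.
This gives a 6×7 integer matrix of rank 5; reducing to Smith normal form yields diagonal entries (1,1,1,1,1).

The boundary map ∂_2: C_2 → C_1 sends each 2-simplex [p,q,r] to [q,r] − [p,r] + [p,q]. For instance
  ∂[v_0,v_1,v_4] = [v_1,v_4] − [v_0,v_4] + [v_0,v_1].
This gives a 7×1 integer matrix of rank 1; reducing to Smith normal form yields diagonal entries (1).

From H_k ≅ ker(∂_k) / im(∂_{k+1}) we obtain:

  H_1: rank ker ∂_1 − rank ∂_2 = (7 − 5) − 1 = 1, and the invariant factors of ∂_2 are all 1, so H_1 ≅ Z.

H_1 = Z.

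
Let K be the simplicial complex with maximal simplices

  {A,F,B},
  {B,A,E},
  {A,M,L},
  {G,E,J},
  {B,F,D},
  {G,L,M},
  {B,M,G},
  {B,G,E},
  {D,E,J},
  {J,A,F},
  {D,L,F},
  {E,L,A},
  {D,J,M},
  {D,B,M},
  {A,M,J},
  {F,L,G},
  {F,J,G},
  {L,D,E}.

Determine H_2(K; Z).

H_2 ≅ Z.

Order the vertices as A < B < D < E < F < G < J < L < M. Listing each simplex with vertices in this order, K has dimension 2 with simplices:

  0-simplices (9): A, B, D, E, F, G, J, L, M
  1-simplices (27): AB, AE, AF, AJ, AL, AM, BD, BE, BF, BG, BM, DE, DF, DJ, DL, DM, EG, EJ, EL, FG, FJ, FL, GJ, GL, GM, JM, LM
  2-simplices (18): ABE, ABF, AEL, AFJ, AJM, ALM, BDF, BDM, BEG, BGM, DEJ, DEL, DFL, DJM, EGJ, FGJ, FGL, GLM

Hence C_0 ≅ Z^9, C_1 ≅ Z^27, C_2 ≅ Z^18.

∂_1: C_1 → C_0 sends each edge [p,q] (with p < q) to q − p. For instance
  ∂AL = L − A.
The 9×27 boundary matrix has rank 8 and Smith normal form diag(1,1,1,1,1,1,1,1).

Boundary ∂_2: C_2 → C_1 maps a triangle to the signed sum of its edges. For instance
  ∂DFL = FL − DL + DF,
  ∂DEJ = EJ − DJ + DE.
The resulting 27×18 matrix has rank 17, and its Smith normal form has invariant factors (1,1,1,1,1,1,1,1,1,1,1,1,1,1,1,1,1).

Now H_k = ker ∂_k / im ∂_{k+1}, so:

  H_2: rank ker ∂_2 − rank ∂_3 = (18 − 17) − 0 = 1, and there is no ∂_3, so H_2 ≅ Z.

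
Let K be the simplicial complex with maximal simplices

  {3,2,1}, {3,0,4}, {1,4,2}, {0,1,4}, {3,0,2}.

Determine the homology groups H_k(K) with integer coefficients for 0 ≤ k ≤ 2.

Fix the vertex order 0 < 1 < 2 < 3 < 4 and write every simplex with vertices in increasing order. Then dim K = 2 and the simplices of K are:

  0-simplices (5): [0], [1], [2], [3], [4]
  1-simplices (10): [0,1], [0,2], [0,3], [0,4], [1,2], [1,3], [1,4], [2,3], [2,4], [3,4]
  2-simplices (5): [0,1,4], [0,2,3], [0,3,4], [1,2,3], [1,2,4]

so the chain groups are C_0 ≅ Z^5, C_1 ≅ Z^10, C_2 ≅ Z^5.

∂_1: C_1 → C_0 maps an edge to its endpoints' difference, ∂[p,q] = q − p. For instance
  ∂[1,4] = [4] − [1].
This gives a 5×10 integer matrix of rank 4; reducing to Smith normal form yields diagonal entries (1,1,1,1).

∂_2: C_2 → C_1 sends each 2-simplex [p,q,r] to [q,r] − [p,r] + [p,q]. For instance
  ∂[1,2,4] = [2,4] − [1,4] + [1,2],
  ∂[1,2,3] = [2,3] − [1,3] + [1,2].
This gives a 10×5 integer matrix of rank 5; reducing to Smith normal form yields diagonal entries (1,1,1,1,1).

Reading off H_k = ker ∂_k / im ∂_{k+1}:

  H_0: rank C_0 − rank ∂_1 = 5 − 4 = 1, and the invariant factors of ∂_1 are all 1, so H_0 = Z.
  H_1: rank ker ∂_1 − rank ∂_2 = (10 − 4) − 5 = 1, and the invariant factors of ∂_2 are all 1, so H_1 = Z.
  H_2: rank ker ∂_2 − rank ∂_3 = (5 − 5) − 0 = 0, and there is no ∂_3, so H_2 = 0.

(K is a triangulation of the Möbius band.)

H_0 ≅ Z,  H_1 ≅ Z,  H_2 = 0.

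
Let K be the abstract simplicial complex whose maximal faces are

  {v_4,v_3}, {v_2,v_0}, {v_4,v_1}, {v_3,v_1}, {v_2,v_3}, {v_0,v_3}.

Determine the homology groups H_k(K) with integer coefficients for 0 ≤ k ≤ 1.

Fix the vertex order v_0 < v_1 < v_2 < v_3 < v_4 and write every simplex with vertices in increasing order. Then dim K = 1 and the simplices of K are:

  0-simplices (5): [v_0], [v_1], [v_2], [v_3], [v_4]
  1-simplices (6): [v_0,v_2], [v_0,v_3], [v_1,v_3], [v_1,v_4], [v_2,v_3], [v_3,v_4]

Hence C_0 ≅ Z^5, C_1 ≅ Z^6.

Boundary ∂_1: C_1 → C_0 maps an edge to its endpoints' difference, ∂[p,q] = q − p. For instance
  ∂[v_1,v_4] = [v_4] − [v_1].
The 5×6 boundary matrix has rank 4 and Smith normal form diag(1,1,1,1).

Reading off H_k = ker ∂_k / im ∂_{k+1}:

  H_0: rank C_0 − rank ∂_1 = 5 − 4 = 1, and the invariant factors of ∂_1 are all 1, so H_0 ≅ Z.
  H_1: rank ker ∂_1 − rank ∂_2 = (6 − 4) − 0 = 2, and there is no ∂_2, so H_1 ≅ Z^2.

(K is a triangulation of a wedge of 2 circles.)

H_0 ≅ Z,  H_1 ≅ Z^2.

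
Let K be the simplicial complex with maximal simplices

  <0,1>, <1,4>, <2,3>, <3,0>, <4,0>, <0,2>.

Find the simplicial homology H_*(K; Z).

Take the total order 0 < 1 < 2 < 3 < 4 on the vertex set. Then K (dimension 1) consists of the simplices:

  0-simplices (5): [0], [1], [2], [3], [4]
  1-simplices (6): [0,1], [0,2], [0,3], [0,4], [1,4], [2,3]

giving chain groups C_0 ≅ Z^5, C_1 ≅ Z^6.

Boundary ∂_1: C_1 → C_0 sends each edge [p,q] (with p < q) to q − p. For instance
  ∂[0,3] = [3] − [0].
The resulting 5×6 matrix has rank 4, and its Smith normal form has invariant factors (1,1,1,1).

Now H_k = ker ∂_k / im ∂_{k+1}, so:

  H_0: rank C_0 − rank ∂_1 = 5 − 4 = 1, and the invariant factors of ∂_1 are all 1, so H_0 = Z.
  H_1: rank ker ∂_1 − rank ∂_2 = (6 − 4) − 0 = 2, and there is no ∂_2, so H_1 = Z^2.

H_0 = Z,  H_1 = Z^2.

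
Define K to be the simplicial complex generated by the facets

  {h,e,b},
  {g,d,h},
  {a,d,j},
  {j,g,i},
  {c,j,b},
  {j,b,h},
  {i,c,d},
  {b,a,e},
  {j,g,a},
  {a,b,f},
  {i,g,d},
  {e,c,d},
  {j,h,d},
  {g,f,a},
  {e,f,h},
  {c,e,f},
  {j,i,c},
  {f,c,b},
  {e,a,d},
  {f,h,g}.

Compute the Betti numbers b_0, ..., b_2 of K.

K has 10 vertices, 30 edges, 20 triangles.
rank ∂_0 = 0, rank ∂_1 = 9 ⇒ b_0 = 10 − 0 − 9 = 1; all invariant factors of ∂_1 are 1 so no torsion. So H_0 = Z.
rank ∂_1 = 9, rank ∂_2 = 20 ⇒ b_1 = 30 − 9 − 20 = 1; ∂_2 has invariant factor(s) [2] giving torsion. So H_1 = Z ⊕ Z/2Z.
rank ∂_2 = 20, rank ∂_3 = 0 ⇒ b_2 = 20 − 20 − 0 = 0. So H_2 = 0.

b_0 = 1, b_1 = 1, b_2 = 0.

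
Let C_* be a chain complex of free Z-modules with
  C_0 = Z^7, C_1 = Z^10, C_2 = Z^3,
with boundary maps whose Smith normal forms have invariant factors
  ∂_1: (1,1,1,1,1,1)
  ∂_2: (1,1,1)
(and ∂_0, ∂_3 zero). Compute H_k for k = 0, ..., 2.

H_0: b_0 = 7 − 0 − 6 = 1; torsion from ∂_1 factors > 1: none. So H_0 ≅ Z.
H_1: b_1 = 10 − 6 − 3 = 1; torsion from ∂_2 factors > 1: none. So H_1 ≅ Z.
H_2: b_2 = 3 − 3 − 0 = 0; torsion from ∂_3 factors > 1: none. So H_2 ≅ 0.

H_0 ≅ Z,  H_1 ≅ Z,  H_2 = 0.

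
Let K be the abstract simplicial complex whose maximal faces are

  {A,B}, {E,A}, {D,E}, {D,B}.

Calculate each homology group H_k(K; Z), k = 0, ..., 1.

Order the vertices as A < B < D < E. Listing each simplex with vertices in this order, K has dimension 1 with simplices:

  0-simplices (4): A, B, D, E
  1-simplices (4): AB, AE, BD, DE

Hence C_0 ≅ Z^4, C_1 ≅ Z^4.

∂_1: C_1 → C_0 is given by ∂[p,q] = [q] − [p].
This gives a 4×4 integer matrix of rank 3; reducing to Smith normal form yields diagonal entries (1,1,1).

From H_k ≅ ker(∂_k) / im(∂_{k+1}) we obtain:

  H_0: rank C_0 − rank ∂_1 = 4 − 3 = 1, and the invariant factors of ∂_1 are all 1, so H_0 = Z.
  H_1: rank ker ∂_1 − rank ∂_2 = (4 − 3) − 0 = 1, and there is no ∂_2, so H_1 = Z.

As a check, the Euler characteristic is 4 − 4 = 0, which agrees with 1 − 1 = 0.

H_0 = Z,  H_1 = Z.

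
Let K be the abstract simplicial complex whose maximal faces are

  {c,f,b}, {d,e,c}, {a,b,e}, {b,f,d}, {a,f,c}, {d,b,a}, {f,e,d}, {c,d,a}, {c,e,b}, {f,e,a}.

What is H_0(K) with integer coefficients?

We work with the vertex ordering a < b < c < d < e < f. The simplices of K, each written with vertices in increasing order, are:

  0-simplices (6): a, b, c, d, e, f
  1-simplices (15): ab, ac, ad, ae, af, bc, bd, be, bf, cd, ce, cf, de, df, ef
  2-simplices (10): abd, abe, acd, acf, aef, bce, bcf, bdf, cde, def

giving chain groups C_0 ≅ Z^6, C_1 ≅ Z^15, C_2 ≅ Z^10.

Boundary ∂_1: C_1 → C_0 sends each edge [p,q] (with p < q) to q − p.
The resulting 6×15 matrix has rank 5, and its Smith normal form has invariant factors (1,1,1,1,1).

∂_2: C_2 → C_1 maps a triangle to the signed sum of its edges. For instance
  ∂bdf = df − bf + bd,
  ∂acd = cd − ad + ac.
This gives a 15×10 integer matrix of rank 10; reducing to Smith normal form yields diagonal entries (1,1,1,1,1,1,1,1,1,2).

From H_k ≅ ker(∂_k) / im(∂_{k+1}) we obtain:

  H_0: rank C_0 − rank ∂_1 = 6 − 5 = 1, and the invariant factors of ∂_1 are all 1, so H_0 = Z.

(K is a triangulation of the real projective plane RP^2.)

H_0 ≅ Z.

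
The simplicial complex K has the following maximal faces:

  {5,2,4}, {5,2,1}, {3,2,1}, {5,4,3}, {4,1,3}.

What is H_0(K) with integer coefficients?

H_0 = Z.

Order the vertices as 1 < 2 < 3 < 4 < 5. Listing each simplex with vertices in this order, K has dimension 2 with simplices:

  0-simplices (5): [1], [2], [3], [4], [5]
  1-simplices (10): [1,2], [1,3], [1,4], [1,5], [2,3], [2,4], [2,5], [3,4], [3,5], [4,5]
  2-simplices (5): [1,2,3], [1,2,5], [1,3,4], [2,4,5], [3,4,5]

so the chain groups are C_0 ≅ Z^5, C_1 ≅ Z^10, C_2 ≅ Z^5.

Boundary ∂_1: C_1 → C_0 maps an edge to its endpoints' difference, ∂[p,q] = q − p. For instance
  ∂[1,2] = [2] − [1].
This gives a 5×10 integer matrix of rank 4; reducing to Smith normal form yields diagonal entries (1,1,1,1).

Boundary ∂_2: C_2 → C_1 maps a triangle to the signed sum of its edges. For instance
  ∂[1,3,4] = [3,4] − [1,4] + [1,3],
  ∂[3,4,5] = [4,5] − [3,5] + [3,4].
As a 10×5 matrix over Z this has rank 5, with invariant factors (1,1,1,1,1).

From H_k ≅ ker(∂_k) / im(∂_{k+1}) we obtain:

  H_0: rank C_0 − rank ∂_1 = 5 − 4 = 1, and the invariant factors of ∂_1 are all 1, so H_0 = Z.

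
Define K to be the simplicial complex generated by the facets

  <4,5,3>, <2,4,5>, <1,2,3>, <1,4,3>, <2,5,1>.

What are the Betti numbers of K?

b_0 = 1, b_1 = 1, b_2 = 0.

We work with the vertex ordering 1 < 2 < 3 < 4 < 5. The simplices of K, each written with vertices in increasing order, are:

  0-simplices (5): [1], [2], [3], [4], [5]
  1-simplices (10): [1,2], [1,3], [1,4], [1,5], [2,3], [2,4], [2,5], [3,4], [3,5], [4,5]
  2-simplices (5): [1,2,3], [1,2,5], [1,3,4], [2,4,5], [3,4,5]

giving chain groups C_0 ≅ Z^5, C_1 ≅ Z^10, C_2 ≅ Z^5.

∂_1: C_1 → C_0 is given by ∂[p,q] = [q] − [p].
As a 5×10 matrix over Z this has rank 4, with invariant factors (1,1,1,1).

The boundary map ∂_2: C_2 → C_1 maps a triangle to the signed sum of its edges. For instance
  ∂[2,4,5] = [4,5] − [2,5] + [2,4],
  ∂[1,3,4] = [3,4] − [1,4] + [1,3].
The 10×5 boundary matrix has rank 5 and Smith normal form diag(1,1,1,1,1).

Reading off H_k = ker ∂_k / im ∂_{k+1}:

  H_0: rank C_0 − rank ∂_1 = 5 − 4 = 1, and the invariant factors of ∂_1 are all 1, so H_0 ≅ Z.
  H_1: rank ker ∂_1 − rank ∂_2 = (10 − 4) − 5 = 1, and the invariant factors of ∂_2 are all 1, so H_1 ≅ Z.
  H_2: rank ker ∂_2 − rank ∂_3 = (5 − 5) − 0 = 0, and there is no ∂_3, so H_2 ≅ 0.

(K is a triangulation of the Möbius band.)

Hence the Betti numbers are b_0 = 1, b_1 = 1, b_2 = 0.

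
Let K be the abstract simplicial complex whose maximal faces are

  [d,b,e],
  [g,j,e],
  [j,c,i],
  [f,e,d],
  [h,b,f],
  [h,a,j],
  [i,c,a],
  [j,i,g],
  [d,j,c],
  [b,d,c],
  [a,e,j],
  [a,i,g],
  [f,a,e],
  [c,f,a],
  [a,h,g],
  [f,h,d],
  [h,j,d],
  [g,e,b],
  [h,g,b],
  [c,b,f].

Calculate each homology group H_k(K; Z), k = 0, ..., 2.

We work with the vertex ordering a < b < c < d < e < f < g < h < i < j. The simplices of K, each written with vertices in increasing order, are:

  0-simplices (10): a, b, c, d, e, f, g, h, i, j
  1-simplices (30): ac, ae, af, ag, ah, ai, aj, bc, bd, be, bf, bg, bh, cd, cf, ci, cj, de, df, dh, dj, ef, eg, ej, fh, gh, gi, gj, hj, ij
  2-simplices (20): acf, aci, aef, aej, agh, agi, ahj, bcd, bcf, bde, beg, bfh, bgh, cdj, cij, def, dfh, dhj, egj, gij

Hence C_0 ≅ Z^10, C_1 ≅ Z^30, C_2 ≅ Z^20.

Boundary ∂_1: C_1 → C_0 maps an edge to its endpoints' difference, ∂[p,q] = q − p.
As a 10×30 matrix over Z this has rank 9, with invariant factors (1,1,1,1,1,1,1,1,1).

Boundary ∂_2: C_2 → C_1 sends each 2-simplex [p,q,r] to [q,r] − [p,r] + [p,q]. For instance
  ∂cij = ij − cj + ci,
  ∂acf = cf − af + ac.
The resulting 30×20 matrix has rank 20, and its Smith normal form has invariant factors (1,1,1,1,1,1,1,1,1,1,1,1,1,1,1,1,1,1,1,2).

Now H_k = ker ∂_k / im ∂_{k+1}, so:

  H_0: rank C_0 − rank ∂_1 = 10 − 9 = 1, and the invariant factors of ∂_1 are all 1, so H_0 = Z.
  H_1: rank ker ∂_1 − rank ∂_2 = (30 − 9) − 20 = 1, and ∂_2 has invariant factor 2 > 1, so H_1 = Z × Z/2.
  H_2: rank ker ∂_2 − rank ∂_3 = (20 − 20) − 0 = 0, and there is no ∂_3, so H_2 = 0.

H_0 ≅ Z,  H_1 ≅ Z × Z/2,  H_2 = 0.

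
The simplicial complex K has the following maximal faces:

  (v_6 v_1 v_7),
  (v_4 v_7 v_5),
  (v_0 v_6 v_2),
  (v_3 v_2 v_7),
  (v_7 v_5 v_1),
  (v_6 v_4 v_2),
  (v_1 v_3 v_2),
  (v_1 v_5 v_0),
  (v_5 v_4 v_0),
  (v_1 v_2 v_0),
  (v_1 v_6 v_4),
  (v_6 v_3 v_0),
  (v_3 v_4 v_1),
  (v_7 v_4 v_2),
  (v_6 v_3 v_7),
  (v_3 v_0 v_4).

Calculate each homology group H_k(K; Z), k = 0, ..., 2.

We work with the vertex ordering v_0 < v_1 < v_2 < v_3 < v_4 < v_5 < v_6 < v_7. The simplices of K, each written with vertices in increasing order, are:

  0-simplices (8): [v_0], [v_1], [v_2], [v_3], [v_4], [v_5], [v_6], [v_7]
  1-simplices (24): (24 of them)
  2-simplices (16): (16 of them)

so the chain groups are C_0 ≅ Z^8, C_1 ≅ Z^24, C_2 ≅ Z^16.

Boundary ∂_1: C_1 → C_0 sends each edge [p,q] (with p < q) to q − p. For instance
  ∂[v_0,v_3] = [v_3] − [v_0].
The 8×24 boundary matrix has rank 7 and Smith normal form diag(1,1,1,1,1,1,1).

Boundary ∂_2: C_2 → C_1 acts by ∂[p,q,r] = [q,r] − [p,r] + [p,q]. For instance
  ∂[v_3,v_6,v_7] = [v_6,v_7] − [v_3,v_7] + [v_3,v_6],
  ∂[v_0,v_2,v_6] = [v_2,v_6] − [v_0,v_6] + [v_0,v_2].
As a 24×16 matrix over Z this has rank 15, with invariant factors (1,1,1,1,1,1,1,1,1,1,1,1,1,1,1).

From H_k ≅ ker(∂_k) / im(∂_{k+1}) we obtain:

  H_0: rank C_0 − rank ∂_1 = 8 − 7 = 1, and the invariant factors of ∂_1 are all 1, so H_0 ≅ Z.
  H_1: rank ker ∂_1 − rank ∂_2 = (24 − 7) − 15 = 2, and the invariant factors of ∂_2 are all 1, so H_1 ≅ Z^2.
  H_2: rank ker ∂_2 − rank ∂_3 = (16 − 15) − 0 = 1, and there is no ∂_3, so H_2 ≅ Z.

(K is a triangulation of the torus T^2.)

H_0 ≅ Z,  H_1 ≅ Z^2,  H_2 ≅ Z.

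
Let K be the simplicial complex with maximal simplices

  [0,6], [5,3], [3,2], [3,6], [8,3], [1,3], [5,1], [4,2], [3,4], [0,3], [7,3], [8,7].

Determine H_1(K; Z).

H_1 ≅ Z^4.

Take the total order 0 < 1 < 2 < 3 < 4 < 5 < 6 < 7 < 8 on the vertex set. Then K (dimension 1) consists of the simplices:

  0-simplices (9): [0], [1], [2], [3], [4], [5], [6], [7], [8]
  1-simplices (12): [0,3], [0,6], [1,3], [1,5], [2,3], [2,4], [3,4], [3,5], [3,6], [3,7], [3,8], [7,8]

so the chain groups are C_0 ≅ Z^9, C_1 ≅ Z^12.

∂_1: C_1 → C_0 sends each edge [p,q] (with p < q) to q − p. For instance
  ∂[1,5] = [5] − [1].
The resulting 9×12 matrix has rank 8, and its Smith normal form has invariant factors (1,1,1,1,1,1,1,1).

Reading off H_k = ker ∂_k / im ∂_{k+1}:

  H_1: rank ker ∂_1 − rank ∂_2 = (12 − 8) − 0 = 4, and there is no ∂_2, so H_1 = Z^4.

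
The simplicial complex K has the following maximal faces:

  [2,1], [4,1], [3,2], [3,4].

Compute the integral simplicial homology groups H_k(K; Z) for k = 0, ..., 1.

H_0 = Z,  H_1 = Z.

We work with the vertex ordering 1 < 2 < 3 < 4. The simplices of K, each written with vertices in increasing order, are:

  0-simplices (4): [1], [2], [3], [4]
  1-simplices (4): [1,2], [1,4], [2,3], [3,4]

Hence C_0 ≅ Z^4, C_1 ≅ Z^4.

The boundary map ∂_1: C_1 → C_0 is given by ∂[p,q] = [q] − [p]. For instance
  ∂[1,4] = [4] − [1].
The 4×4 boundary matrix has rank 3 and Smith normal form diag(1,1,1).

Computing H_k = (kernel of ∂_k) / (image of ∂_{k+1}):

  H_0: rank C_0 − rank ∂_1 = 4 − 3 = 1, and the invariant factors of ∂_1 are all 1, so H_0 ≅ Z.
  H_1: rank ker ∂_1 − rank ∂_2 = (4 − 3) − 0 = 1, and there is no ∂_2, so H_1 ≅ Z.

(K is a triangulation of the circle S^1.)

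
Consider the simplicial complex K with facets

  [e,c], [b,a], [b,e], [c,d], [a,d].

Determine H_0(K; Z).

We work with the vertex ordering a < b < c < d < e. The simplices of K, each written with vertices in increasing order, are:

  0-simplices (5): a, b, c, d, e
  1-simplices (5): ab, ad, be, cd, ce

giving chain groups C_0 ≅ Z^5, C_1 ≅ Z^5.

Boundary ∂_1: C_1 → C_0 maps an edge to its endpoints' difference, ∂[p,q] = q − p.
This gives a 5×5 integer matrix of rank 4; reducing to Smith normal form yields diagonal entries (1,1,1,1).

Now H_k = ker ∂_k / im ∂_{k+1}, so:

  H_0: rank C_0 − rank ∂_1 = 5 − 4 = 1, and the invariant factors of ∂_1 are all 1, so H_0 = Z.

(K is a triangulation of the circle S^1.)

H_0 ≅ Z.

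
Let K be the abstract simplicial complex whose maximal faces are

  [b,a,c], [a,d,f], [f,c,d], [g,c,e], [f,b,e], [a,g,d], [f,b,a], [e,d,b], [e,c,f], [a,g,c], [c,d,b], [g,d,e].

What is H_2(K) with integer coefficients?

We work with the vertex ordering a < b < c < d < e < f < g. The simplices of K, each written with vertices in increasing order, are:

  0-simplices (7): a, b, c, d, e, f, g
  1-simplices (18): ab, ac, ad, af, ag, bc, bd, be, bf, cd, ce, cf, cg, de, df, dg, ef, eg
  2-simplices (12): abc, abf, acg, adf, adg, bcd, bde, bef, cdf, cef, ceg, deg

Hence C_0 ≅ Z^7, C_1 ≅ Z^18, C_2 ≅ Z^12.

∂_1: C_1 → C_0 maps an edge to its endpoints' difference, ∂[p,q] = q − p.
This gives a 7×18 integer matrix of rank 6; reducing to Smith normal form yields diagonal entries (1,1,1,1,1,1).

The boundary map ∂_2: C_2 → C_1 acts by ∂[p,q,r] = [q,r] − [p,r] + [p,q]. For instance
  ∂acg = cg − ag + ac,
  ∂ceg = eg − cg + ce.
The 18×12 boundary matrix has rank 12 and Smith normal form diag(1,1,1,1,1,1,1,1,1,1,1,2).

From H_k ≅ ker(∂_k) / im(∂_{k+1}) we obtain:

  H_2: rank ker ∂_2 − rank ∂_3 = (12 − 12) − 0 = 0, and there is no ∂_3, so H_2 ≅ 0.

H_2 ≅ 0.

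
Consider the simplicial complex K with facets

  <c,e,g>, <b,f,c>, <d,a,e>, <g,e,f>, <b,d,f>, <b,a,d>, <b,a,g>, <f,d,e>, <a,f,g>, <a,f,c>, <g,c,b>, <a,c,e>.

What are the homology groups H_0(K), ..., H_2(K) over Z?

Fix the vertex order a < b < c < d < e < f < g and write every simplex with vertices in increasing order. Then dim K = 2 and the simplices of K are:

  0-simplices (7): a, b, c, d, e, f, g
  1-simplices (18): ab, ac, ad, ae, af, ag, bc, bd, bf, bg, ce, cf, cg, de, df, ef, eg, fg
  2-simplices (12): abd, abg, ace, acf, ade, afg, bcf, bcg, bdf, ceg, def, efg

Hence C_0 ≅ Z^7, C_1 ≅ Z^18, C_2 ≅ Z^12.

The boundary map ∂_1: C_1 → C_0 is given by ∂[p,q] = [q] − [p].
As a 7×18 matrix over Z this has rank 6, with invariant factors (1,1,1,1,1,1).

Boundary ∂_2: C_2 → C_1 sends each 2-simplex [p,q,r] to [q,r] − [p,r] + [p,q]. For instance
  ∂bdf = df − bf + bd,
  ∂ace = ce − ae + ac.
The resulting 18×12 matrix has rank 12, and its Smith normal form has invariant factors (1,1,1,1,1,1,1,1,1,1,1,2).

Computing H_k = (kernel of ∂_k) / (image of ∂_{k+1}):

  H_0: rank C_0 − rank ∂_1 = 7 − 6 = 1, and the invariant factors of ∂_1 are all 1, so H_0 = Z.
  H_1: rank ker ∂_1 − rank ∂_2 = (18 − 6) − 12 = 0, and ∂_2 has invariant factor 2 > 1, so H_1 = Z/2Z.
  H_2: rank ker ∂_2 − rank ∂_3 = (12 − 12) − 0 = 0, and there is no ∂_3, so H_2 = 0.

H_0 ≅ Z,  H_1 ≅ Z/2Z,  H_2 = 0.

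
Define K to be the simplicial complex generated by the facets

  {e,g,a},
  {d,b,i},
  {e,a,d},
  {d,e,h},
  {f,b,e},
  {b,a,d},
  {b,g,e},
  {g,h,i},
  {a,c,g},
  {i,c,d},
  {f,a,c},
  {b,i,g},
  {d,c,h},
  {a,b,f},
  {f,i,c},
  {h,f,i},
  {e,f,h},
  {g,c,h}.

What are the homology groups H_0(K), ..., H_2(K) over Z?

H_0 ≅ Z,  H_1 ≅ Z ⊕ Z_2,  H_2 = 0.

We work with the vertex ordering a < b < c < d < e < f < g < h < i. The simplices of K, each written with vertices in increasing order, are:

  0-simplices (9): a, b, c, d, e, f, g, h, i
  1-simplices (27): ab, ac, ad, ae, af, ag, bd, be, bf, bg, bi, cd, cf, cg, ch, ci, de, dh, di, ef, eg, eh, fh, fi, gh, gi, hi
  2-simplices (18): abd, abf, acf, acg, ade, aeg, bdi, bef, beg, bgi, cdh, cdi, cfi, cgh, deh, efh, fhi, ghi

so the chain groups are C_0 ≅ Z^9, C_1 ≅ Z^27, C_2 ≅ Z^18.

∂_1: C_1 → C_0 is given by ∂[p,q] = [q] − [p]. For instance
  ∂ad = d − a.
As a 9×27 matrix over Z this has rank 8, with invariant factors (1,1,1,1,1,1,1,1).

∂_2: C_2 → C_1 acts by ∂[p,q,r] = [q,r] − [p,r] + [p,q]. For instance
  ∂cgh = gh − ch + cg,
  ∂bgi = gi − bi + bg.
The 27×18 boundary matrix has rank 18 and Smith normal form diag(1,1,1,1,1,1,1,1,1,1,1,1,1,1,1,1,1,2).

Computing H_k = (kernel of ∂_k) / (image of ∂_{k+1}):

  H_0: rank C_0 − rank ∂_1 = 9 − 8 = 1, and the invariant factors of ∂_1 are all 1, so H_0 = Z.
  H_1: rank ker ∂_1 − rank ∂_2 = (27 − 8) − 18 = 1, and ∂_2 has invariant factor 2 > 1, so H_1 = Z ⊕ Z_2.
  H_2: rank ker ∂_2 − rank ∂_3 = (18 − 18) − 0 = 0, and there is no ∂_3, so H_2 = 0.

(K is a triangulation of the Klein bottle.)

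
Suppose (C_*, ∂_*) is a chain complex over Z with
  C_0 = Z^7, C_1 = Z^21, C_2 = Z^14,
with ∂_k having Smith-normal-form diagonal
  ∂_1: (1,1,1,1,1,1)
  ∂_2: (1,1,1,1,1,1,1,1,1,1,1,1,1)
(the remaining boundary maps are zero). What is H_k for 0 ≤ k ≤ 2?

H_0 = Z,  H_1 = Z^2,  H_2 = Z.

H_0: b_0 = 7 − 0 − 6 = 1; torsion from ∂_1 factors > 1: none. So H_0 = Z.
H_1: b_1 = 21 − 6 − 13 = 2; torsion from ∂_2 factors > 1: none. So H_1 = Z^2.
H_2: b_2 = 14 − 13 − 0 = 1; torsion from ∂_3 factors > 1: none. So H_2 = Z.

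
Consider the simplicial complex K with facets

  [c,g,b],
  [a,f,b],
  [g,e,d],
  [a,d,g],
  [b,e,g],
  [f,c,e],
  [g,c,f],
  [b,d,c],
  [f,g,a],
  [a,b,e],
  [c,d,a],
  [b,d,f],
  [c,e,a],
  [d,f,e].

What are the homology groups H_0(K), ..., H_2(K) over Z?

H_0 = Z,  H_1 = Z^2,  H_2 = Z.

Fix the vertex order a < b < c < d < e < f < g and write every simplex with vertices in increasing order. Then dim K = 2 and the simplices of K are:

  0-simplices (7): a, b, c, d, e, f, g
  1-simplices (21): ab, ac, ad, ae, af, ag, bc, bd, be, bf, bg, cd, ce, cf, cg, de, df, dg, ef, eg, fg
  2-simplices (14): abe, abf, acd, ace, adg, afg, bcd, bcg, bdf, beg, cef, cfg, def, deg

Hence C_0 ≅ Z^7, C_1 ≅ Z^21, C_2 ≅ Z^14.

∂_1: C_1 → C_0 sends each edge [p,q] (with p < q) to q − p. For instance
  ∂bc = c − b.
As a 7×21 matrix over Z this has rank 6, with invariant factors (1,1,1,1,1,1).

∂_2: C_2 → C_1 sends each 2-simplex [p,q,r] to [q,r] − [p,r] + [p,q]. For instance
  ∂beg = eg − bg + be,
  ∂deg = eg − dg + de.
The 21×14 boundary matrix has rank 13 and Smith normal form diag(1,1,1,1,1,1,1,1,1,1,1,1,1).

Now H_k = ker ∂_k / im ∂_{k+1}, so:

  H_0: rank C_0 − rank ∂_1 = 7 − 6 = 1, and the invariant factors of ∂_1 are all 1, so H_0 ≅ Z.
  H_1: rank ker ∂_1 − rank ∂_2 = (21 − 6) − 13 = 2, and the invariant factors of ∂_2 are all 1, so H_1 ≅ Z^2.
  H_2: rank ker ∂_2 − rank ∂_3 = (14 − 13) − 0 = 1, and there is no ∂_3, so H_2 ≅ Z.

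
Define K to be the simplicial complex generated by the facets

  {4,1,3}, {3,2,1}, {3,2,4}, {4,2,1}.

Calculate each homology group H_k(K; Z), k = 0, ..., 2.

H_0 = Z,  H_1 = 0,  H_2 = Z.

K has 4 vertices, 6 edges, 4 triangles.
rank ∂_0 = 0, rank ∂_1 = 3 ⇒ b_0 = 4 − 0 − 3 = 1; all invariant factors of ∂_1 are 1 so no torsion. So H_0 ≅ Z.
rank ∂_1 = 3, rank ∂_2 = 3 ⇒ b_1 = 6 − 3 − 3 = 0; all invariant factors of ∂_2 are 1 so no torsion. So H_1 ≅ 0.
rank ∂_2 = 3, rank ∂_3 = 0 ⇒ b_2 = 4 − 3 − 0 = 1. So H_2 ≅ Z.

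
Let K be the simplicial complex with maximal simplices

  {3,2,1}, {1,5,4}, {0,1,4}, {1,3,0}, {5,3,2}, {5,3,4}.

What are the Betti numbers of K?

b_0 = 1, b_1 = 1, b_2 = 0.

K has 6 vertices, 12 edges, 6 triangles.
rank ∂_0 = 0, rank ∂_1 = 5 ⇒ b_0 = 6 − 0 − 5 = 1; all invariant factors of ∂_1 are 1 so no torsion. So H_0 ≅ Z.
rank ∂_1 = 5, rank ∂_2 = 6 ⇒ b_1 = 12 − 5 − 6 = 1; all invariant factors of ∂_2 are 1 so no torsion. So H_1 ≅ Z.
rank ∂_2 = 6, rank ∂_3 = 0 ⇒ b_2 = 6 − 6 − 0 = 0. So H_2 ≅ 0.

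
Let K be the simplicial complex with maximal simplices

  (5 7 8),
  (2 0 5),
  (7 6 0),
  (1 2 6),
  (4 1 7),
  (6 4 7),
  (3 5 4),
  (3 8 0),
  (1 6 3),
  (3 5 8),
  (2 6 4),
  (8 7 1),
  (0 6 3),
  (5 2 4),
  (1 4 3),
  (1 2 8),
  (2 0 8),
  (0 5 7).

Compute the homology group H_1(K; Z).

Fix the vertex order 0 < 1 < 2 < 3 < 4 < 5 < 6 < 7 < 8 and write every simplex with vertices in increasing order. Then dim K = 2 and the simplices of K are:

  0-simplices (9): [0], [1], [2], [3], [4], [5], [6], [7], [8]
  1-simplices (27): (27 of them)
  2-simplices (18): [0,2,5], [0,2,8], [0,3,6], [0,3,8], [0,5,7], [0,6,7], [1,2,6], [1,2,8], [1,3,4], [1,3,6], [1,4,7], [1,7,8], [2,4,5], [2,4,6], [3,4,5], [3,5,8], [4,6,7], [5,7,8]

Hence C_0 ≅ Z^9, C_1 ≅ Z^27, C_2 ≅ Z^18.

The boundary map ∂_1: C_1 → C_0 is given by ∂[p,q] = [q] − [p].
As a 9×27 matrix over Z this has rank 8, with invariant factors (1,1,1,1,1,1,1,1).

The boundary map ∂_2: C_2 → C_1 acts by ∂[p,q,r] = [q,r] − [p,r] + [p,q]. For instance
  ∂[0,3,8] = [3,8] − [0,8] + [0,3],
  ∂[2,4,6] = [4,6] − [2,6] + [2,4].
The 27×18 boundary matrix has rank 18 and Smith normal form diag(1,1,1,1,1,1,1,1,1,1,1,1,1,1,1,1,1,2).

From H_k ≅ ker(∂_k) / im(∂_{k+1}) we obtain:

  H_1: rank ker ∂_1 − rank ∂_2 = (27 − 8) − 18 = 1, and ∂_2 has invariant factor 2 > 1, so H_1 = Z ⊕ Z/2Z.

H_1 = Z ⊕ Z/2Z.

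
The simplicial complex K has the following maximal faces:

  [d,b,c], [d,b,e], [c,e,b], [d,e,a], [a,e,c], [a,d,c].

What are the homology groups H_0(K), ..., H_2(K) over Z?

Order the vertices as a < b < c < d < e. Listing each simplex with vertices in this order, K has dimension 2 with simplices:

  0-simplices (5): a, b, c, d, e
  1-simplices (9): ac, ad, ae, bc, bd, be, cd, ce, de
  2-simplices (6): acd, ace, ade, bcd, bce, bde

so the chain groups are C_0 ≅ Z^5, C_1 ≅ Z^9, C_2 ≅ Z^6.

Boundary ∂_1: C_1 → C_0 maps an edge to its endpoints' difference, ∂[p,q] = q − p. For instance
  ∂ac = c − a.
As a 5×9 matrix over Z this has rank 4, with invariant factors (1,1,1,1).

∂_2: C_2 → C_1 acts by ∂[p,q,r] = [q,r] − [p,r] + [p,q]. For instance
  ∂ace = ce − ae + ac,
  ∂bde = de − be + bd.
As a 9×6 matrix over Z this has rank 5, with invariant factors (1,1,1,1,1).

Reading off H_k = ker ∂_k / im ∂_{k+1}:

  H_0: rank C_0 − rank ∂_1 = 5 − 4 = 1, and the invariant factors of ∂_1 are all 1, so H_0 ≅ Z.
  H_1: rank ker ∂_1 − rank ∂_2 = (9 − 4) − 5 = 0, and the invariant factors of ∂_2 are all 1, so H_1 ≅ 0.
  H_2: rank ker ∂_2 − rank ∂_3 = (6 − 5) − 0 = 1, and there is no ∂_3, so H_2 ≅ Z.

As a check, the Euler characteristic is 5 − 9 + 6 = 2, which agrees with 1 − 0 + 1 = 2.

H_0 = Z,  H_1 = 0,  H_2 = Z.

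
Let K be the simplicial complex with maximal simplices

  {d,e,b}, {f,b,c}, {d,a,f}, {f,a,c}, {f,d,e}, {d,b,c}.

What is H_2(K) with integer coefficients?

H_2 = 0.

Fix the vertex order a < b < c < d < e < f and write every simplex with vertices in increasing order. Then dim K = 2 and the simplices of K are:

  0-simplices (6): a, b, c, d, e, f
  1-simplices (12): ac, ad, af, bc, bd, be, bf, cd, cf, de, df, ef
  2-simplices (6): acf, adf, bcd, bcf, bde, def

so the chain groups are C_0 ≅ Z^6, C_1 ≅ Z^12, C_2 ≅ Z^6.

Boundary ∂_1: C_1 → C_0 maps an edge to its endpoints' difference, ∂[p,q] = q − p.
This gives a 6×12 integer matrix of rank 5; reducing to Smith normal form yields diagonal entries (1,1,1,1,1).

The boundary map ∂_2: C_2 → C_1 sends each 2-simplex [p,q,r] to [q,r] − [p,r] + [p,q]. For instance
  ∂def = ef − df + de,
  ∂adf = df − af + ad.
This gives a 12×6 integer matrix of rank 6; reducing to Smith normal form yields diagonal entries (1,1,1,1,1,1).

Computing H_k = (kernel of ∂_k) / (image of ∂_{k+1}):

  H_2: rank ker ∂_2 − rank ∂_3 = (6 − 6) − 0 = 0, and there is no ∂_3, so H_2 = 0.

(K is a triangulation of the cylinder S^1 x I.)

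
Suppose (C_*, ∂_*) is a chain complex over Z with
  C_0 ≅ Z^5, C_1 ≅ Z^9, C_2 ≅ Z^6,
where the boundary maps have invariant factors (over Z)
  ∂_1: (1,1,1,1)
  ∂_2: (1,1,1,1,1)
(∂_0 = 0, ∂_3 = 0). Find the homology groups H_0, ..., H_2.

H_0: b_0 = 5 − 0 − 4 = 1; torsion from ∂_1 factors > 1: none. So H_0 ≅ Z.
H_1: b_1 = 9 − 4 − 5 = 0; torsion from ∂_2 factors > 1: none. So H_1 ≅ 0.
H_2: b_2 = 6 − 5 − 0 = 1; torsion from ∂_3 factors > 1: none. So H_2 ≅ Z.

H_0 ≅ Z,  H_1 = 0,  H_2 ≅ Z.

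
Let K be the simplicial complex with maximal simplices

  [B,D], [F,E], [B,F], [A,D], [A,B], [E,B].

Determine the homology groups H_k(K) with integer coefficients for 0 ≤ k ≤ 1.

Take the total order A < B < D < E < F on the vertex set. Then K (dimension 1) consists of the simplices:

  0-simplices (5): A, B, D, E, F
  1-simplices (6): AB, AD, BD, BE, BF, EF

Hence C_0 ≅ Z^5, C_1 ≅ Z^6.

∂_1: C_1 → C_0 maps an edge to its endpoints' difference, ∂[p,q] = q − p. For instance
  ∂AD = D − A.
The resulting 5×6 matrix has rank 4, and its Smith normal form has invariant factors (1,1,1,1).

From H_k ≅ ker(∂_k) / im(∂_{k+1}) we obtain:

  H_0: rank C_0 − rank ∂_1 = 5 − 4 = 1, and the invariant factors of ∂_1 are all 1, so H_0 = Z.
  H_1: rank ker ∂_1 − rank ∂_2 = (6 − 4) − 0 = 2, and there is no ∂_2, so H_1 = Z^2.

H_0 ≅ Z,  H_1 ≅ Z^2.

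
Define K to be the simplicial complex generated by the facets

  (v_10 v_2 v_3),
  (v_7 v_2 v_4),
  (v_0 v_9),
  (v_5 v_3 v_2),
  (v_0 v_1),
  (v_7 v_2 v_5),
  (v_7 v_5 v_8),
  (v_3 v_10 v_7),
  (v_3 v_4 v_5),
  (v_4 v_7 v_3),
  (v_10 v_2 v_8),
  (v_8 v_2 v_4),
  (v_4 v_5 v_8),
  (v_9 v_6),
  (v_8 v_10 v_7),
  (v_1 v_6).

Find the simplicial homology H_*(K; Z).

H_0 = Z^2,  H_1 = Z × Z/2,  H_2 = 0.

Order the vertices as v_0 < v_1 < v_2 < v_3 < v_4 < v_5 < v_6 < v_7 < v_8 < v_9 < v_10. Listing each simplex with vertices in this order, K has dimension 2 with simplices:

  0-simplices (11): [v_0], [v_1], [v_2], [v_3], [v_4], [v_5], [v_6], [v_7], [v_8], [v_9], [v_10]
  1-simplices (22): (22 of them)
  2-simplices (12): (12 of them)

giving chain groups C_0 ≅ Z^11, C_1 ≅ Z^22, C_2 ≅ Z^12.

The boundary map ∂_1: C_1 → C_0 is given by ∂[p,q] = [q] − [p]. For instance
  ∂[v_5,v_7] = [v_7] − [v_5].
This gives a 11×22 integer matrix of rank 9; reducing to Smith normal form yields diagonal entries (1,1,1,1,1,1,1,1,1).

The boundary map ∂_2: C_2 → C_1 sends each 2-simplex [p,q,r] to [q,r] − [p,r] + [p,q]. For instance
  ∂[v_2,v_4,v_7] = [v_4,v_7] − [v_2,v_7] + [v_2,v_4],
  ∂[v_2,v_3,v_10] = [v_3,v_10] − [v_2,v_10] + [v_2,v_3].
The resulting 22×12 matrix has rank 12, and its Smith normal form has invariant factors (1,1,1,1,1,1,1,1,1,1,1,2).

Now H_k = ker ∂_k / im ∂_{k+1}, so:

  H_0: rank C_0 − rank ∂_1 = 11 − 9 = 2, and the invariant factors of ∂_1 are all 1, so H_0 = Z^2.
  H_1: rank ker ∂_1 − rank ∂_2 = (22 − 9) − 12 = 1, and ∂_2 has invariant factor 2 > 1, so H_1 = Z × Z/2.
  H_2: rank ker ∂_2 − rank ∂_3 = (12 − 12) − 0 = 0, and there is no ∂_3, so H_2 = 0.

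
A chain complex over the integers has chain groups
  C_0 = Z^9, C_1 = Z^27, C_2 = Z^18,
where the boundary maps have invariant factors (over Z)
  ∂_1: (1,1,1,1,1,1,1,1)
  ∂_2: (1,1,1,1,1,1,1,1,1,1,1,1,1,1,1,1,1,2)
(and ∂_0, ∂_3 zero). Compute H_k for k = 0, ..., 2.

H_0: b_0 = 9 − 0 − 8 = 1; torsion from ∂_1 factors > 1: none. So H_0 ≅ Z.
H_1: b_1 = 27 − 8 − 18 = 1; torsion from ∂_2 factors > 1: [2]. So H_1 ≅ Z ⊕ Z/2.
H_2: b_2 = 18 − 18 − 0 = 0; torsion from ∂_3 factors > 1: none. So H_2 ≅ 0.

H_0 ≅ Z,  H_1 ≅ Z ⊕ Z/2,  H_2 = 0.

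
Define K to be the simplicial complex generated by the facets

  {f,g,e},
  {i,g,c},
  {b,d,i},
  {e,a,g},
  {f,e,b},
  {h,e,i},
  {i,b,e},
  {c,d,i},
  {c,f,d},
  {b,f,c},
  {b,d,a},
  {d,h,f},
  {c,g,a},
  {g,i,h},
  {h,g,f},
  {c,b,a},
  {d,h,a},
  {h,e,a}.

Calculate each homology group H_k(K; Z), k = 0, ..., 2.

H_0 = Z,  H_1 = Z ⊕ Z/2,  H_2 = 0.

We work with the vertex ordering a < b < c < d < e < f < g < h < i. The simplices of K, each written with vertices in increasing order, are:

  0-simplices (9): a, b, c, d, e, f, g, h, i
  1-simplices (27): ab, ac, ad, ae, ag, ah, bc, bd, be, bf, bi, cd, cf, cg, ci, df, dh, di, ef, eg, eh, ei, fg, fh, gh, gi, hi
  2-simplices (18): abc, abd, acg, adh, aeg, aeh, bcf, bdi, bef, bei, cdf, cdi, cgi, dfh, efg, ehi, fgh, ghi

Hence C_0 ≅ Z^9, C_1 ≅ Z^27, C_2 ≅ Z^18.

∂_1: C_1 → C_0 is given by ∂[p,q] = [q] − [p]. For instance
  ∂ag = g − a.
This gives a 9×27 integer matrix of rank 8; reducing to Smith normal form yields diagonal entries (1,1,1,1,1,1,1,1).

∂_2: C_2 → C_1 sends each 2-simplex [p,q,r] to [q,r] − [p,r] + [p,q]. For instance
  ∂adh = dh − ah + ad,
  ∂aeg = eg − ag + ae.
This gives a 27×18 integer matrix of rank 18; reducing to Smith normal form yields diagonal entries (1,1,1,1,1,1,1,1,1,1,1,1,1,1,1,1,1,2).

Reading off H_k = ker ∂_k / im ∂_{k+1}:

  H_0: rank C_0 − rank ∂_1 = 9 − 8 = 1, and the invariant factors of ∂_1 are all 1, so H_0 ≅ Z.
  H_1: rank ker ∂_1 − rank ∂_2 = (27 − 8) − 18 = 1, and ∂_2 has invariant factor 2 > 1, so H_1 ≅ Z ⊕ Z/2.
  H_2: rank ker ∂_2 − rank ∂_3 = (18 − 18) − 0 = 0, and there is no ∂_3, so H_2 ≅ 0.

As a check, the Euler characteristic is 9 − 27 + 18 = 0, which agrees with 1 − 1 + 0 = 0.
(K is a triangulation of the Klein bottle.)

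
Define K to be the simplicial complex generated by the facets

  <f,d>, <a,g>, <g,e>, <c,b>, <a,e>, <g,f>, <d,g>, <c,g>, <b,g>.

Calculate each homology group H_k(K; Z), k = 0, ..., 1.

We work with the vertex ordering a < b < c < d < e < f < g. The simplices of K, each written with vertices in increasing order, are:

  0-simplices (7): a, b, c, d, e, f, g
  1-simplices (9): ae, ag, bc, bg, cg, df, dg, eg, fg

giving chain groups C_0 ≅ Z^7, C_1 ≅ Z^9.

The boundary map ∂_1: C_1 → C_0 is given by ∂[p,q] = [q] − [p]. For instance
  ∂bc = c − b.
As a 7×9 matrix over Z this has rank 6, with invariant factors (1,1,1,1,1,1).

Now H_k = ker ∂_k / im ∂_{k+1}, so:

  H_0: rank C_0 − rank ∂_1 = 7 − 6 = 1, and the invariant factors of ∂_1 are all 1, so H_0 ≅ Z.
  H_1: rank ker ∂_1 − rank ∂_2 = (9 − 6) − 0 = 3, and there is no ∂_2, so H_1 ≅ Z^3.

As a check, the Euler characteristic is 7 − 9 = -2, which agrees with 1 − 3 = -2.

H_0 = Z,  H_1 = Z^3.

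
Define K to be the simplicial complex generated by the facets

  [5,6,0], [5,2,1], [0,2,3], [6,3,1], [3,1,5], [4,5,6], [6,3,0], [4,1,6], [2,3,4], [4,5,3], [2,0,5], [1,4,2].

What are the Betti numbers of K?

Order the vertices as 0 < 1 < 2 < 3 < 4 < 5 < 6. Listing each simplex with vertices in this order, K has dimension 2 with simplices:

  0-simplices (7): [0], [1], [2], [3], [4], [5], [6]
  1-simplices (18): [0,2], [0,3], [0,5], [0,6], [1,2], [1,3], [1,4], [1,5], [1,6], [2,3], [2,4], [2,5], [3,4], [3,5], [3,6], [4,5], [4,6], [5,6]
  2-simplices (12): [0,2,3], [0,2,5], [0,3,6], [0,5,6], [1,2,4], [1,2,5], [1,3,5], [1,3,6], [1,4,6], [2,3,4], [3,4,5], [4,5,6]

so the chain groups are C_0 ≅ Z^7, C_1 ≅ Z^18, C_2 ≅ Z^12.

∂_1: C_1 → C_0 sends each edge [p,q] (with p < q) to q − p. For instance
  ∂[3,5] = [5] − [3].
The 7×18 boundary matrix has rank 6 and Smith normal form diag(1,1,1,1,1,1).

The boundary map ∂_2: C_2 → C_1 acts by ∂[p,q,r] = [q,r] − [p,r] + [p,q]. For instance
  ∂[0,2,3] = [2,3] − [0,3] + [0,2],
  ∂[1,3,5] = [3,5] − [1,5] + [1,3].
The resulting 18×12 matrix has rank 12, and its Smith normal form has invariant factors (1,1,1,1,1,1,1,1,1,1,1,2).

From H_k ≅ ker(∂_k) / im(∂_{k+1}) we obtain:

  H_0: rank C_0 − rank ∂_1 = 7 − 6 = 1, and the invariant factors of ∂_1 are all 1, so H_0 = Z.
  H_1: rank ker ∂_1 − rank ∂_2 = (18 − 6) − 12 = 0, and ∂_2 has invariant factor 2 > 1, so H_1 = Z_2.
  H_2: rank ker ∂_2 − rank ∂_3 = (12 − 12) − 0 = 0, and there is no ∂_3, so H_2 = 0.

As a check, the Euler characteristic is 7 − 18 + 12 = 1, which agrees with 1 − 0 + 0 = 1.
(K is a triangulation of the real projective plane RP^2.)

Hence the Betti numbers are b_0 = 1, b_1 = 0, b_2 = 0.

b_0 = 1, b_1 = 0, b_2 = 0.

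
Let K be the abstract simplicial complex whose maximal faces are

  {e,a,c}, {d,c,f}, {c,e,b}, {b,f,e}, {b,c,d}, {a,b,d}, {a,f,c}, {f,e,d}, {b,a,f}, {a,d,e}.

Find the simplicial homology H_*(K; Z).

H_0 = Z,  H_1 = Z/2,  H_2 = 0.

Fix the vertex order a < b < c < d < e < f and write every simplex with vertices in increasing order. Then dim K = 2 and the simplices of K are:

  0-simplices (6): a, b, c, d, e, f
  1-simplices (15): ab, ac, ad, ae, af, bc, bd, be, bf, cd, ce, cf, de, df, ef
  2-simplices (10): abd, abf, ace, acf, ade, bcd, bce, bef, cdf, def

Hence C_0 ≅ Z^6, C_1 ≅ Z^15, C_2 ≅ Z^10.

The boundary map ∂_1: C_1 → C_0 maps an edge to its endpoints' difference, ∂[p,q] = q − p. For instance
  ∂df = f − d.
The 6×15 boundary matrix has rank 5 and Smith normal form diag(1,1,1,1,1).

The boundary map ∂_2: C_2 → C_1 maps a triangle to the signed sum of its edges. For instance
  ∂ade = de − ae + ad,
  ∂bcd = cd − bd + bc.
As a 15×10 matrix over Z this has rank 10, with invariant factors (1,1,1,1,1,1,1,1,1,2).

Now H_k = ker ∂_k / im ∂_{k+1}, so:

  H_0: rank C_0 − rank ∂_1 = 6 − 5 = 1, and the invariant factors of ∂_1 are all 1, so H_0 = Z.
  H_1: rank ker ∂_1 − rank ∂_2 = (15 − 5) − 10 = 0, and ∂_2 has invariant factor 2 > 1, so H_1 = Z/2.
  H_2: rank ker ∂_2 − rank ∂_3 = (10 − 10) − 0 = 0, and there is no ∂_3, so H_2 = 0.

As a check, the Euler characteristic is 6 − 15 + 10 = 1, which agrees with 1 − 0 + 0 = 1.
(K is a triangulation of the real projective plane RP^2.)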